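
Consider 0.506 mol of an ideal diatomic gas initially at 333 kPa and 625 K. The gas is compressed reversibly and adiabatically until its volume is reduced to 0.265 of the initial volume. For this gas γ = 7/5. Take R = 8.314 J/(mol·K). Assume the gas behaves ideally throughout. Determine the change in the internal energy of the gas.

4610 J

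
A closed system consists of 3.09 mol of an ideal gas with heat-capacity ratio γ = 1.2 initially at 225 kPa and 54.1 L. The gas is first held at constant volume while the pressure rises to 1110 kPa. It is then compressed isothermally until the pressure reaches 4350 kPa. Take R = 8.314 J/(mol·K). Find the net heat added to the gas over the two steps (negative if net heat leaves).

157000 J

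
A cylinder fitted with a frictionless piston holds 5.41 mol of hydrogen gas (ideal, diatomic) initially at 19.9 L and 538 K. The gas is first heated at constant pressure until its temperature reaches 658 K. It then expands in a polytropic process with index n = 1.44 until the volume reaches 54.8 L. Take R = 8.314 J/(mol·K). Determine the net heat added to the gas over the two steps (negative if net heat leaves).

16900 J

P₁ = nRT₁/V₁ = 5.41×8.314×538/19.9 = 1220 kPa.
Step 1 — Isobaric: P stays 1220 kPa; V/T = const ⇒ T₂ = 658 K, V₂ = 24.3 L.
W = PΔV = 1220×(24.3−19.9) kPa·L = 5400 J.
ΔU = nCvΔT = 5.41×20.8×(658−538) = 13500 J.
Q = ΔU + W = nCpΔT = 18900 J.
State after step 1: P = 1220 kPa, V = 24.3 L, T = 658 K.
Step 2 — Polytropic n=1.44: T₂ = T₁(V₁/V₂)^(n−1) = 658×(0.444)^0.44 = 460 K; P₂ = P₁(V₁/V₂)^n = 378 kPa.
W = (P₁V₁−P₂V₂)/(n−1) = (1220×24.3−378×54.8)/0.44 = 20200 J.
ΔU = nCvΔT = 5.41×20.8×(460−658) = -22200 J.
Q = ΔU + W = -2020 J.
Net over both steps: W = 25600 J, Q = 16900 J, ΔU = -8730 J.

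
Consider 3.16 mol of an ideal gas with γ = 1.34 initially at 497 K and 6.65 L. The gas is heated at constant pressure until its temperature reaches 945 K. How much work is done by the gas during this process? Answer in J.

11800 J

P₁ = nRT₁/V₁ = 3.16×8.314×497/6.65 = 1960 kPa.
Isobaric: P stays 1960 kPa; V/T = const ⇒ T₂ = 945 K, V₂ = 12.6 L.
W = PΔV = 1960×(12.6−6.65) kPa·L = 11800 J.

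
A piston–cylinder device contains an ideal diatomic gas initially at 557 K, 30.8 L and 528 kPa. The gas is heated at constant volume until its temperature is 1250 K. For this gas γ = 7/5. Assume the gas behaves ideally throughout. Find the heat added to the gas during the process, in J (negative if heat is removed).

50600 J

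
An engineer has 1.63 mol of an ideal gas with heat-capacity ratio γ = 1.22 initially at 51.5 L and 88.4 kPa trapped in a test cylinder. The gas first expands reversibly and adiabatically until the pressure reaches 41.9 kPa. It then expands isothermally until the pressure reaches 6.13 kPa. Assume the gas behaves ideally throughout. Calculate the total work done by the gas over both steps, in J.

T₁ = P₁V₁/(nR) = 88.4×51.5/(1.63×8.314) = 336 K.
Step 1 — Adiabatic: T₂/T₁ = (P₂/P₁)^((γ−1)/γ) ⇒ T₂ = 336×(0.474)^0.180 = 294 K; V₂ = 95.0 L.
ΔU = nCvΔT = 1.63×37.8×(294−336) = -2610 J.
Q = 0 for an adiabatic process, so W = −ΔU = 2610 J.
State after step 1: P = 41.9 kPa, V = 95.0 L, T = 294 K.
Step 2 — Isothermal: T stays 294 K; PV = const ⇒ V₂ = 649 L, P₂ = 6.13 kPa.
ΔU = 0 (ideal gas, T constant).
W = nRT ln(V₂/V₁) = 1.63×8.314×294×ln(6.84) = 7650 J.
Q = ΔU + W = 7650 J.
Net over both steps: W = 10300 J, Q = 7650 J, ΔU = -2610 J.

10300 J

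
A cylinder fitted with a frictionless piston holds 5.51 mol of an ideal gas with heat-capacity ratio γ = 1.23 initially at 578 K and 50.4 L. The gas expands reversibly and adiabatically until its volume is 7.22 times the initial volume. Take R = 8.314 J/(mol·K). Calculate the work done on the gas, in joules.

P₁ = nRT₁/V₁ = 5.51×8.314×578/50.4 = 525 kPa.
Adiabatic: TV^(γ−1) = const ⇒ T₂ = 578×(0.139)^0.230 = 367 K; PV^γ = const ⇒ P₂ = 46.2 kPa.
ΔU = nCvΔT = 5.51×36.1×(367−578) = -42100 J.
Q = 0 for an adiabatic process, so W = −ΔU = 42100 J.
Work done on the gas = −W_by = -42100 J.

-42100 J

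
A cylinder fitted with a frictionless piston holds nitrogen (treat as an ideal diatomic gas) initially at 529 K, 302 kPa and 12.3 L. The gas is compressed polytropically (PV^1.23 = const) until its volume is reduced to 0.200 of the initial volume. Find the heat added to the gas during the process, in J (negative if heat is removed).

-3070 J

n = P₁V₁/(RT₁) = 302×12.3/(8.314×529) = 0.845 mol.
Polytropic n=1.23: T₂ = T₁(V₁/V₂)^(n−1) = 529×(5.00)^0.23 = 766 K; P₂ = P₁(V₁/V₂)^n = 2190 kPa.
W = (P₁V₁−P₂V₂)/(n−1) = (302×12.3−2190×2.46)/0.23 = -7240 J.
ΔU = nCvΔT = 0.845×20.8×(766−529) = 4160 J.
Q = ΔU + W = -3070 J.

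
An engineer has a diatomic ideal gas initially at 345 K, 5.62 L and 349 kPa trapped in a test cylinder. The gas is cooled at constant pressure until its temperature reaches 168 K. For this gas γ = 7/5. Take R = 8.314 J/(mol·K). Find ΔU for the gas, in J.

n = P₁V₁/(RT₁) = 349×5.62/(8.314×345) = 0.684 mol.
Isobaric: P stays 349 kPa; V/T = const ⇒ T₂ = 168 K, V₂ = 2.74 L.
For an ideal gas ΔU = nCvΔT with Cv = (5/2)R = 20.8 J/(mol·K).
ΔU = 0.684×20.8×(168−345) = -2520 J.

-2520 J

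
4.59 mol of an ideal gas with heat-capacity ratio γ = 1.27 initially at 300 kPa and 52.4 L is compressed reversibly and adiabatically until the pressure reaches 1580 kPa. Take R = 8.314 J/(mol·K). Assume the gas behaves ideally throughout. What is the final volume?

14.2 L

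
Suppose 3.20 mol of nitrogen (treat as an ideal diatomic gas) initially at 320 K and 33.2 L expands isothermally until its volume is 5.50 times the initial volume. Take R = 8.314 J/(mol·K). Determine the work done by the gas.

14500 J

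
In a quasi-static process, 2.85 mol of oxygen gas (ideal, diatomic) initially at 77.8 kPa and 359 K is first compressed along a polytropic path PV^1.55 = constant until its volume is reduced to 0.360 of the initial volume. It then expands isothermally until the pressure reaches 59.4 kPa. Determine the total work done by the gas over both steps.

V₁ = nRT₁/P₁ = 2.85×8.314×359/77.8 = 109 L.
Step 1 — Polytropic n=1.55: T₂ = T₁(V₁/V₂)^(n−1) = 359×(2.78)^0.55 = 630 K; P₂ = P₁(V₁/V₂)^n = 379 kPa.
W = (P₁V₁−P₂V₂)/(n−1) = (77.8×109−379×39.4)/0.55 = -11700 J.
ΔU = nCvΔT = 2.85×20.8×(630−359) = 16000 J.
Q = ΔU + W = 4370 J.
State after step 1: P = 379 kPa, V = 39.4 L, T = 630 K.
Step 2 — Isothermal: T stays 630 K; PV = const ⇒ V₂ = 251 L, P₂ = 59.4 kPa.
ΔU = 0 (ideal gas, T constant).
W = nRT ln(V₂/V₁) = 2.85×8.314×630×ln(6.38) = 27700 J.
Q = ΔU + W = 27700 J.
Net over both steps: W = 16000 J, Q = 32000 J, ΔU = 16000 J.

16000 J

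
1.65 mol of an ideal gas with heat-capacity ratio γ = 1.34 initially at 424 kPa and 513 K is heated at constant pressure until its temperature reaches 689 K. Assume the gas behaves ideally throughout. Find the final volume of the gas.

V₁ = nRT₁/P₁ = 1.65×8.314×513/424 = 16.6 L.
Isobaric: P stays 424 kPa; V/T = const ⇒ T₂ = 689 K, V₂ = 22.3 L.

22.3 L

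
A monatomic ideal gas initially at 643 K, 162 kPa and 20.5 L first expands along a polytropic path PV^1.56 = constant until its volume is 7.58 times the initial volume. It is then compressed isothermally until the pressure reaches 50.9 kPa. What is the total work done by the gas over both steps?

1880 J

n = P₁V₁/(RT₁) = 162×20.5/(8.314×643) = 0.621 mol.
Step 1 — Polytropic n=1.56: T₂ = T₁(V₁/V₂)^(n−1) = 643×(0.132)^0.56 = 207 K; P₂ = P₁(V₁/V₂)^n = 6.87 kPa.
W = (P₁V₁−P₂V₂)/(n−1) = (162×20.5−6.87×155)/0.56 = 4020 J.
ΔU = nCvΔT = 0.621×12.5×(207−643) = -3380 J.
Q = ΔU + W = 644 J.
State after step 1: P = 6.87 kPa, V = 155 L, T = 207 K.
Step 2 — Isothermal: T stays 207 K; PV = const ⇒ V₂ = 21.0 L, P₂ = 50.9 kPa.
ΔU = 0 (ideal gas, T constant).
W = nRT ln(V₂/V₁) = 0.621×8.314×207×ln(0.135) = -2140 J.
Q = ΔU + W = -2140 J.
Net over both steps: W = 1880 J, Q = -1490 J, ΔU = -3380 J.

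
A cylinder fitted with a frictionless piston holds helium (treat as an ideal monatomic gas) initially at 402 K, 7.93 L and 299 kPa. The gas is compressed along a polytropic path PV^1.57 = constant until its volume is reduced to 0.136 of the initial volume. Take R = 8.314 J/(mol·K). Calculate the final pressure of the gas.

Polytropic n=1.57: T₂ = T₁(V₁/V₂)^(n−1) = 402×(7.35)^0.57 = 1250 K; P₂ = P₁(V₁/V₂)^n = 6860 kPa.

6860 kPa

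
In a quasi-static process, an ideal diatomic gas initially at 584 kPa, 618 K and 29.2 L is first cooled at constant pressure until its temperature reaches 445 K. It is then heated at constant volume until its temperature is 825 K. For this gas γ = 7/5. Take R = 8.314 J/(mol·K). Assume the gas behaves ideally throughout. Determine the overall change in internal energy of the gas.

14300 J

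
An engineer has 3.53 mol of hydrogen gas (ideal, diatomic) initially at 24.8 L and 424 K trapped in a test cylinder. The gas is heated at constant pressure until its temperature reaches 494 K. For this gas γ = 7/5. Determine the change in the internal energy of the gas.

P₁ = nRT₁/V₁ = 3.53×8.314×424/24.8 = 502 kPa.
Isobaric: P stays 502 kPa; V/T = const ⇒ T₂ = 494 K, V₂ = 28.9 L.
For an ideal gas ΔU = nCvΔT with Cv = (5/2)R = 20.8 J/(mol·K).
ΔU = 3.53×20.8×(494−424) = 5140 J.

5140 J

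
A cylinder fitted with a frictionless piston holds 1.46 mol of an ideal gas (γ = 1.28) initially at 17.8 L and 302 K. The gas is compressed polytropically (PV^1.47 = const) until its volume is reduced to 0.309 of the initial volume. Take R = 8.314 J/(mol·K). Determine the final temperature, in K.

524 K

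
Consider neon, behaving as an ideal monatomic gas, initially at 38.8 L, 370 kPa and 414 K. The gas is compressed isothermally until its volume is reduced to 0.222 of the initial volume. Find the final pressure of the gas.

Isothermal: T stays 414 K; PV = const ⇒ V₂ = 8.61 L, P₂ = 1670 kPa.

1670 kPa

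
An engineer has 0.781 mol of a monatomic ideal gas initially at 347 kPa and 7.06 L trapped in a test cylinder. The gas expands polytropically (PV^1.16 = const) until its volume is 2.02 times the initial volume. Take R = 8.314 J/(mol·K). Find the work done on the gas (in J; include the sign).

-1630 J

T₁ = P₁V₁/(nR) = 347×7.06/(0.781×8.314) = 377 K.
Polytropic n=1.16: T₂ = T₁(V₁/V₂)^(n−1) = 377×(0.495)^0.16 = 337 K; P₂ = P₁(V₁/V₂)^n = 154 kPa.
W = (P₁V₁−P₂V₂)/(n−1) = (347×7.06−154×14.3)/0.16 = 1630 J.
Work done on the gas = −W_by = -1630 J.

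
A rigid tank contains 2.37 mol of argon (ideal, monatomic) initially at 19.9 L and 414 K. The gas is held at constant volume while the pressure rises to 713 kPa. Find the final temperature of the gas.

720 K

P₁ = nRT₁/V₁ = 2.37×8.314×414/19.9 = 410 kPa.
Isochoric: V stays 19.9 L; P/T = const ⇒ T₂ = 720 K, P₂ = 713 kPa.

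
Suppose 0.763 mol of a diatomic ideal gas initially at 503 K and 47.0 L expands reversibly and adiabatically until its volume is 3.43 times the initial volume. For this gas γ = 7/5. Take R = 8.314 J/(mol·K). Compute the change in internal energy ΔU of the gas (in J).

P₁ = nRT₁/V₁ = 0.763×8.314×503/47.0 = 67.9 kPa.
Adiabatic: TV^(γ−1) = const ⇒ T₂ = 503×(0.292)^0.400 = 307 K; PV^γ = const ⇒ P₂ = 12.1 kPa.
For an ideal gas ΔU = nCvΔT with Cv = (5/2)R = 20.8 J/(mol·K).
ΔU = 0.763×20.8×(307−503) = -3100 J.

-3100 J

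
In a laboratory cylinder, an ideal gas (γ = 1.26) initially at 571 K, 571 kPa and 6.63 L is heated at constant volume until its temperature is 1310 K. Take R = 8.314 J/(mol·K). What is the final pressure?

1310 kPa

Isochoric: V stays 6.63 L; P/T = const ⇒ T₂ = 1310 K, P₂ = 1310 kPa.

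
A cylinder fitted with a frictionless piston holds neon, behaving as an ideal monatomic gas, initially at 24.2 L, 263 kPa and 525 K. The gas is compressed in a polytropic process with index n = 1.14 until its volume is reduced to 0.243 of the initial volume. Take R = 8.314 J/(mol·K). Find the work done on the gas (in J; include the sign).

9960 J

n = P₁V₁/(RT₁) = 263×24.2/(8.314×525) = 1.46 mol.
Polytropic n=1.14: T₂ = T₁(V₁/V₂)^(n−1) = 525×(4.12)^0.14 = 640 K; P₂ = P₁(V₁/V₂)^n = 1320 kPa.
W = (P₁V₁−P₂V₂)/(n−1) = (263×24.2−1320×5.88)/0.14 = -9960 J.
Work done on the gas = −W_by = 9960 J.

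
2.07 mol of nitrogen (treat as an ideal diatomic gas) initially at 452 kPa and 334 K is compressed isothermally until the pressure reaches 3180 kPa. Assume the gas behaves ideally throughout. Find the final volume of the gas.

1.81 L

V₁ = nRT₁/P₁ = 2.07×8.314×334/452 = 12.7 L.
Isothermal: T stays 334 K; PV = const ⇒ V₂ = 1.81 L, P₂ = 3180 kPa.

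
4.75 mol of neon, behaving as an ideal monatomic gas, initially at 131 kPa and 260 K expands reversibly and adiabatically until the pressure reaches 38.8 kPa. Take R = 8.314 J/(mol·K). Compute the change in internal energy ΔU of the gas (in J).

-5940 J

V₁ = nRT₁/P₁ = 4.75×8.314×260/131 = 78.4 L.
Adiabatic: T₂/T₁ = (P₂/P₁)^((γ−1)/γ) ⇒ T₂ = 260×(0.296)^0.400 = 160 K; V₂ = 163 L.
For an ideal gas ΔU = nCvΔT with Cv = (3/2)R = 12.5 J/(mol·K).
ΔU = 4.75×12.5×(160−260) = -5940 J.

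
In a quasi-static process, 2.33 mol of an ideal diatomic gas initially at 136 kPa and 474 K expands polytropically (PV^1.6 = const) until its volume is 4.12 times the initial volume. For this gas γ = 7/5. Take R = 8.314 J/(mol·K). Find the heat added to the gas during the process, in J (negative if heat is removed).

-4380 J

V₁ = nRT₁/P₁ = 2.33×8.314×474/136 = 67.5 L.
Polytropic n=1.6: T₂ = T₁(V₁/V₂)^(n−1) = 474×(0.243)^0.60 = 203 K; P₂ = P₁(V₁/V₂)^n = 14.1 kPa.
W = (P₁V₁−P₂V₂)/(n−1) = (136×67.5−14.1×278)/0.60 = 8760 J.
ΔU = nCvΔT = 2.33×20.8×(203−474) = -13100 J.
Q = ΔU + W = -4380 J.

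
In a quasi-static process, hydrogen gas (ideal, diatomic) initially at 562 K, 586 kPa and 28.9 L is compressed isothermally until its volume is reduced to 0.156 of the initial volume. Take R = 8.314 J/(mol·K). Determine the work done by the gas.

-31500 J

n = P₁V₁/(RT₁) = 586×28.9/(8.314×562) = 3.62 mol.
Isothermal: T stays 562 K; PV = const ⇒ V₂ = 4.51 L, P₂ = 3760 kPa.
W = nRT ln(V₂/V₁) = 3.62×8.314×562×ln(0.156) = -31500 J.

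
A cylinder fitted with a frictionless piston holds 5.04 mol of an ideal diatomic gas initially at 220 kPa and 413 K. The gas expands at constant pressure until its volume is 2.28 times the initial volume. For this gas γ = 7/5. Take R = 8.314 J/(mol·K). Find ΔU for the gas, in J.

55400 J

V₁ = nRT₁/P₁ = 5.04×8.314×413/220 = 78.7 L.
Isobaric: P stays 220 kPa; V/T = const ⇒ T₂ = 942 K, V₂ = 179 L.
For an ideal gas ΔU = nCvΔT with Cv = (5/2)R = 20.8 J/(mol·K).
ΔU = 5.04×20.8×(942−413) = 55400 J.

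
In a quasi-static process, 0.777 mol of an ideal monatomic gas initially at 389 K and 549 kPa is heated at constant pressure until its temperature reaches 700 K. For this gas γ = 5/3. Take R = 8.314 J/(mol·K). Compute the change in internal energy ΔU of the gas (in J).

3010 J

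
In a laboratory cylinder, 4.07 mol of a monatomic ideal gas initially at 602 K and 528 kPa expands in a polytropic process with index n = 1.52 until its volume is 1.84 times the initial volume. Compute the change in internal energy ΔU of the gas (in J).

V₁ = nRT₁/P₁ = 4.07×8.314×602/528 = 38.6 L.
Polytropic n=1.52: T₂ = T₁(V₁/V₂)^(n−1) = 602×(0.543)^0.52 = 438 K; P₂ = P₁(V₁/V₂)^n = 209 kPa.
For an ideal gas ΔU = nCvΔT with Cv = (3/2)R = 12.5 J/(mol·K).
ΔU = 4.07×12.5×(438−602) = -8300 J.

-8300 J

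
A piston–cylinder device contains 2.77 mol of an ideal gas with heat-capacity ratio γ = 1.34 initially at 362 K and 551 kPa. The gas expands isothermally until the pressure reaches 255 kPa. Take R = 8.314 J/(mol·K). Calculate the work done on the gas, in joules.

V₁ = nRT₁/P₁ = 2.77×8.314×362/551 = 15.1 L.
Isothermal: T stays 362 K; PV = const ⇒ V₂ = 32.7 L, P₂ = 255 kPa.
W = nRT ln(V₂/V₁) = 2.77×8.314×362×ln(2.16) = 6420 J.
Work done on the gas = −W_by = -6420 J.

-6420 J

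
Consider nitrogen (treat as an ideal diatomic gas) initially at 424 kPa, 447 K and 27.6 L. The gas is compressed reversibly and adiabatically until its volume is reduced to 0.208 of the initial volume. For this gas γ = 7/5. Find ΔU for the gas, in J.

n = P₁V₁/(RT₁) = 424×27.6/(8.314×447) = 3.15 mol.
Adiabatic: TV^(γ−1) = const ⇒ T₂ = 447×(4.81)^0.400 = 838 K; PV^γ = const ⇒ P₂ = 3820 kPa.
For an ideal gas ΔU = nCvΔT with Cv = (5/2)R = 20.8 J/(mol·K).
ΔU = 3.15×20.8×(838−447) = 25600 J.

25600 J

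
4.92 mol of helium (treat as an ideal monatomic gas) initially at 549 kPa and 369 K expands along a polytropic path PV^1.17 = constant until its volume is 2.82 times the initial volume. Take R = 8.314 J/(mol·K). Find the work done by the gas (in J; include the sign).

14300 J

V₁ = nRT₁/P₁ = 4.92×8.314×369/549 = 27.5 L.
Polytropic n=1.17: T₂ = T₁(V₁/V₂)^(n−1) = 369×(0.355)^0.17 = 309 K; P₂ = P₁(V₁/V₂)^n = 163 kPa.
W = (P₁V₁−P₂V₂)/(n−1) = (549×27.5−163×77.5)/0.17 = 14300 J.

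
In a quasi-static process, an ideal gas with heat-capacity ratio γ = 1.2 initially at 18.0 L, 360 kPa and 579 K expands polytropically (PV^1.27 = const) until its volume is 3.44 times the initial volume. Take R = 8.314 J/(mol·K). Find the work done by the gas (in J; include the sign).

n = P₁V₁/(RT₁) = 360×18.0/(8.314×579) = 1.35 mol.
Polytropic n=1.27: T₂ = T₁(V₁/V₂)^(n−1) = 579×(0.291)^0.27 = 415 K; P₂ = P₁(V₁/V₂)^n = 75.0 kPa.
W = (P₁V₁−P₂V₂)/(n−1) = (360×18.0−75.0×61.9)/0.27 = 6810 J.

6810 J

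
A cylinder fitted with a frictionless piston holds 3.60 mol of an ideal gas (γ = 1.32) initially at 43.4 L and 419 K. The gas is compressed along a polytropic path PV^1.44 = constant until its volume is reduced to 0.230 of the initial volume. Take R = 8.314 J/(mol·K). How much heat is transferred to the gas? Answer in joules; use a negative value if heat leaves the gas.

P₁ = nRT₁/V₁ = 3.60×8.314×419/43.4 = 289 kPa.
Polytropic n=1.44: T₂ = T₁(V₁/V₂)^(n−1) = 419×(4.35)^0.44 = 800 K; P₂ = P₁(V₁/V₂)^n = 2400 kPa.
W = (P₁V₁−P₂V₂)/(n−1) = (289×43.4−2400×9.98)/0.44 = -25900 J.
ΔU = nCvΔT = 3.60×26.0×(800−419) = 35600 J.
Q = ΔU + W = 9720 J.

9720 J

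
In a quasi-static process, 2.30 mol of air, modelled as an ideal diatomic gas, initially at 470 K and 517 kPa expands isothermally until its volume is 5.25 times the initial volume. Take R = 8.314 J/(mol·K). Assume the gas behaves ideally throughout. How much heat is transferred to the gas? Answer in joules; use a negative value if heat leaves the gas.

V₁ = nRT₁/P₁ = 2.30×8.314×470/517 = 17.4 L.
Isothermal: T stays 470 K; PV = const ⇒ V₂ = 91.3 L, P₂ = 98.5 kPa.
ΔU = 0 (ideal gas, T constant).
W = nRT ln(V₂/V₁) = 2.30×8.314×470×ln(5.25) = 14900 J.
Q = ΔU + W = 14900 J.

14900 J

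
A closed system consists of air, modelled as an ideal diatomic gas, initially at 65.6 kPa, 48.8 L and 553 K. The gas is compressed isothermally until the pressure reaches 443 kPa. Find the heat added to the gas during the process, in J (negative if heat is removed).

-6110 J

n = P₁V₁/(RT₁) = 65.6×48.8/(8.314×553) = 0.696 mol.
Isothermal: T stays 553 K; PV = const ⇒ V₂ = 7.23 L, P₂ = 443 kPa.
ΔU = 0 (ideal gas, T constant).
W = nRT ln(V₂/V₁) = 0.696×8.314×553×ln(0.148) = -6110 J.
Q = ΔU + W = -6110 J.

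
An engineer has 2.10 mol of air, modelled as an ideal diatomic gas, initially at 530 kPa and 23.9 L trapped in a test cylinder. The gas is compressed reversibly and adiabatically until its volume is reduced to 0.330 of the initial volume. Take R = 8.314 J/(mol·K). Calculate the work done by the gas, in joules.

-17700 J

T₁ = P₁V₁/(nR) = 530×23.9/(2.10×8.314) = 726 K.
Adiabatic: TV^(γ−1) = const ⇒ T₂ = 726×(3.03)^0.400 = 1130 K; PV^γ = const ⇒ P₂ = 2500 kPa.
ΔU = nCvΔT = 2.10×20.8×(1130−726) = 17700 J.
Q = 0 for an adiabatic process, so W = −ΔU = -17700 J.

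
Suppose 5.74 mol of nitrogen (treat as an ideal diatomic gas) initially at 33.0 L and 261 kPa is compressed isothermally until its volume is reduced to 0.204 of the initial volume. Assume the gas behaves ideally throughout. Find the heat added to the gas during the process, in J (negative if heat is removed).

-13700 J

T₁ = P₁V₁/(nR) = 261×33.0/(5.74×8.314) = 180 K.
Isothermal: T stays 180 K; PV = const ⇒ V₂ = 6.73 L, P₂ = 1280 kPa.
ΔU = 0 (ideal gas, T constant).
W = nRT ln(V₂/V₁) = 5.74×8.314×180×ln(0.204) = -13700 J.
Q = ΔU + W = -13700 J.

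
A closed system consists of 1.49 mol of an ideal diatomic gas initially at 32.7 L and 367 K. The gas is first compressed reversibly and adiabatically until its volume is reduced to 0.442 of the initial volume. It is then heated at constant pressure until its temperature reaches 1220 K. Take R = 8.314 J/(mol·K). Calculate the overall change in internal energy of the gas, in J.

P₁ = nRT₁/V₁ = 1.49×8.314×367/32.7 = 139 kPa.
Step 1 — Adiabatic: TV^(γ−1) = const ⇒ T₂ = 367×(2.26)^0.400 = 509 K; PV^γ = const ⇒ P₂ = 436 kPa.
ΔU = nCvΔT = 1.49×20.8×(509−367) = 4390 J.
Q = 0 for an adiabatic process, so W = −ΔU = -4390 J.
State after step 1: P = 436 kPa, V = 14.5 L, T = 509 K.
Step 2 — Isobaric: P stays 436 kPa; V/T = const ⇒ T₂ = 1220 K, V₂ = 34.7 L.
W = PΔV = 436×(34.7−14.5) kPa·L = 8810 J.
ΔU = nCvΔT = 1.49×20.8×(1220−509) = 22000 J.
Q = ΔU + W = nCpΔT = 30800 J.
Net over both steps: W = 4420 J, Q = 30800 J, ΔU = 26400 J.

26400 J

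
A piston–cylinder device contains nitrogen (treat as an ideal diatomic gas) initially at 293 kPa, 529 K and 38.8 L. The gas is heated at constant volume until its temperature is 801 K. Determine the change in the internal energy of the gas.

n = P₁V₁/(RT₁) = 293×38.8/(8.314×529) = 2.58 mol.
Isochoric: V stays 38.8 L; P/T = const ⇒ T₂ = 801 K, P₂ = 444 kPa.
For an ideal gas ΔU = nCvΔT with Cv = (5/2)R = 20.8 J/(mol·K).
ΔU = 2.58×20.8×(801−529) = 14600 J.

14600 J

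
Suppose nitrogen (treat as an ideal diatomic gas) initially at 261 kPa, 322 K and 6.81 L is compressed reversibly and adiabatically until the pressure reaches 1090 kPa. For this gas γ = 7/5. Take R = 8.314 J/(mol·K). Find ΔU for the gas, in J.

2240 J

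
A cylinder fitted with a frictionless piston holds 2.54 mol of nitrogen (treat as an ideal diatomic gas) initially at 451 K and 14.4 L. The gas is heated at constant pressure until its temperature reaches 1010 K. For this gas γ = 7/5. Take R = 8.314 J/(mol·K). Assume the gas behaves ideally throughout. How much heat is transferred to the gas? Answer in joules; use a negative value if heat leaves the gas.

41300 J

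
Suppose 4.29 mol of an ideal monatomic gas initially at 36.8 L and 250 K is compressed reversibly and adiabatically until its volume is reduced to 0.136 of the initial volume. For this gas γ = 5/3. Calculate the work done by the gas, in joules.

P₁ = nRT₁/V₁ = 4.29×8.314×250/36.8 = 242 kPa.
Adiabatic: TV^(γ−1) = const ⇒ T₂ = 250×(7.35)^0.667 = 945 K; PV^γ = const ⇒ P₂ = 6740 kPa.
ΔU = nCvΔT = 4.29×12.5×(945−250) = 37200 J.
Q = 0 for an adiabatic process, so W = −ΔU = -37200 J.

-37200 J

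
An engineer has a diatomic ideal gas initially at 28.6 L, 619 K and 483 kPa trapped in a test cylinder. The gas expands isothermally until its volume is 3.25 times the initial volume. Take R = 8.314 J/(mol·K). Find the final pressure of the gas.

149 kPa

Isothermal: T stays 619 K; PV = const ⇒ V₂ = 93.0 L, P₂ = 149 kPa.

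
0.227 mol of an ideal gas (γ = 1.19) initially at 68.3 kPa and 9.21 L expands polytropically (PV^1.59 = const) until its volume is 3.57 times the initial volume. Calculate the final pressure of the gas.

T₁ = P₁V₁/(nR) = 68.3×9.21/(0.227×8.314) = 333 K.
Polytropic n=1.59: T₂ = T₁(V₁/V₂)^(n−1) = 333×(0.280)^0.59 = 157 K; P₂ = P₁(V₁/V₂)^n = 9.03 kPa.

9.03 kPa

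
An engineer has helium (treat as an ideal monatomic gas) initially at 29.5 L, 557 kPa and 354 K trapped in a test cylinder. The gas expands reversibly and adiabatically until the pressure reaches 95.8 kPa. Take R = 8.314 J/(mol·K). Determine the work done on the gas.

-12500 J

n = P₁V₁/(RT₁) = 557×29.5/(8.314×354) = 5.58 mol.
Adiabatic: T₂/T₁ = (P₂/P₁)^((γ−1)/γ) ⇒ T₂ = 354×(0.172)^0.400 = 175 K; V₂ = 84.8 L.
ΔU = nCvΔT = 5.58×12.5×(175−354) = -12500 J.
Q = 0 for an adiabatic process, so W = −ΔU = 12500 J.
Work done on the gas = −W_by = -12500 J.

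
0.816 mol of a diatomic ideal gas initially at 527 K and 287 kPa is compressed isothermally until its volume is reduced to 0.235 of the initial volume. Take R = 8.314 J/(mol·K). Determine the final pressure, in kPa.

1220 kPa

V₁ = nRT₁/P₁ = 0.816×8.314×527/287 = 12.5 L.
Isothermal: T stays 527 K; PV = const ⇒ V₂ = 2.93 L, P₂ = 1220 kPa.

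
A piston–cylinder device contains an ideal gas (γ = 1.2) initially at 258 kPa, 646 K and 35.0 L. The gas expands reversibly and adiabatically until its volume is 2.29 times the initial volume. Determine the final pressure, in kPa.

Adiabatic: TV^(γ−1) = const ⇒ T₂ = 646×(0.437)^0.200 = 547 K; PV^γ = const ⇒ P₂ = 95.5 kPa.

95.5 kPa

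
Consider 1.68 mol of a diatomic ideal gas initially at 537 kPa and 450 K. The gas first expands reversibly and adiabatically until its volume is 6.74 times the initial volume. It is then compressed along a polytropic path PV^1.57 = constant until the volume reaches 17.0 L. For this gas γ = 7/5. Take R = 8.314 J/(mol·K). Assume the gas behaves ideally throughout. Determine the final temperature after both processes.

503 K

V₁ = nRT₁/P₁ = 1.68×8.314×450/537 = 11.7 L.
Step 1 — Adiabatic: TV^(γ−1) = const ⇒ T₂ = 450×(0.148)^0.400 = 210 K; PV^γ = const ⇒ P₂ = 37.1 kPa.
ΔU = nCvΔT = 1.68×20.8×(210−450) = -8390 J.
Q = 0 for an adiabatic process, so W = −ΔU = 8390 J.
State after step 1: P = 37.1 kPa, V = 78.9 L, T = 210 K.
Step 2 — Polytropic n=1.57: T₂ = T₁(V₁/V₂)^(n−1) = 210×(4.64)^0.57 = 503 K; P₂ = P₁(V₁/V₂)^n = 413 kPa.
W = (P₁V₁−P₂V₂)/(n−1) = (37.1×78.9−413×17.0)/0.57 = -7190 J.
ΔU = nCvΔT = 1.68×20.8×(503−210) = 10200 J.
Q = ΔU + W = 3060 J.
Net over both steps: W = 1200 J, Q = 3060 J, ΔU = 1860 J.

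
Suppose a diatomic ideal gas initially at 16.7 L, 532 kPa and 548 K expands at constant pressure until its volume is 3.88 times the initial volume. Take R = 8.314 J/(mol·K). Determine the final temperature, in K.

2130 K

Isobaric: P stays 532 kPa; V/T = const ⇒ T₂ = 2130 K, V₂ = 64.8 L.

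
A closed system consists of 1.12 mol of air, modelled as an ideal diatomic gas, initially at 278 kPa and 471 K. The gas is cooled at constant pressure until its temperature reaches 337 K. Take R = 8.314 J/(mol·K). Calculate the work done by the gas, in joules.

-1250 J

V₁ = nRT₁/P₁ = 1.12×8.314×471/278 = 15.8 L.
Isobaric: P stays 278 kPa; V/T = const ⇒ T₂ = 337 K, V₂ = 11.3 L.
W = PΔV = 278×(11.3−15.8) kPa·L = -1250 J.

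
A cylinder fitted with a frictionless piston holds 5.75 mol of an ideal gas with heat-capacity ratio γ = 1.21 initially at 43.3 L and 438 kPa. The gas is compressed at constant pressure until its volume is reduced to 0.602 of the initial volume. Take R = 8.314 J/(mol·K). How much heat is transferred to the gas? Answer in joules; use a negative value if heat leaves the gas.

-43500 J

T₁ = P₁V₁/(nR) = 438×43.3/(5.75×8.314) = 397 K.
Isobaric: P stays 438 kPa; V/T = const ⇒ T₂ = 239 K, V₂ = 26.1 L.
W = PΔV = 438×(26.1−43.3) kPa·L = -7550 J.
ΔU = nCvΔT = 5.75×39.6×(239−397) = -35900 J.
Q = ΔU + W = nCpΔT = -43500 J.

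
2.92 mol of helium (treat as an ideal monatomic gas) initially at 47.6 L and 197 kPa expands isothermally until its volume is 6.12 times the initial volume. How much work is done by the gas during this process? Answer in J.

17000 J

T₁ = P₁V₁/(nR) = 197×47.6/(2.92×8.314) = 386 K.
Isothermal: T stays 386 K; PV = const ⇒ V₂ = 291 L, P₂ = 32.2 kPa.
W = nRT ln(V₂/V₁) = 2.92×8.314×386×ln(6.12) = 17000 J.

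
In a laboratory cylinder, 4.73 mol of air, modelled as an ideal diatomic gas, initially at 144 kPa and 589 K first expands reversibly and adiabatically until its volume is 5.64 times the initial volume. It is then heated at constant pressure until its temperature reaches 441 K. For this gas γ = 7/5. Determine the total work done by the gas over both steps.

34700 J

V₁ = nRT₁/P₁ = 4.73×8.314×589/144 = 161 L.
Step 1 — Adiabatic: TV^(γ−1) = const ⇒ T₂ = 589×(0.177)^0.400 = 295 K; PV^γ = const ⇒ P₂ = 12.8 kPa.
ΔU = nCvΔT = 4.73×20.8×(295−589) = -28900 J.
Q = 0 for an adiabatic process, so W = −ΔU = 28900 J.
State after step 1: P = 12.8 kPa, V = 907 L, T = 295 K.
Step 2 — Isobaric: P stays 12.8 kPa; V/T = const ⇒ T₂ = 441 K, V₂ = 1360 L.
W = PΔV = 12.8×(1360−907) kPa·L = 5750 J.
ΔU = nCvΔT = 4.73×20.8×(441−295) = 14400 J.
Q = ΔU + W = nCpΔT = 20100 J.
Net over both steps: W = 34700 J, Q = 20100 J, ΔU = -14600 J.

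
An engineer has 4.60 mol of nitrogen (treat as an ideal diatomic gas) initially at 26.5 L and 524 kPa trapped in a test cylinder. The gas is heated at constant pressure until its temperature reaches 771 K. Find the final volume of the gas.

56.3 L

T₁ = P₁V₁/(nR) = 524×26.5/(4.60×8.314) = 363 K.
Isobaric: P stays 524 kPa; V/T = const ⇒ T₂ = 771 K, V₂ = 56.3 L.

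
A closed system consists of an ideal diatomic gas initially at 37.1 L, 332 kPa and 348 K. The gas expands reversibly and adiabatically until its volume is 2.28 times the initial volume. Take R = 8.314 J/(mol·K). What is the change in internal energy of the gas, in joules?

-8650 J

n = P₁V₁/(RT₁) = 332×37.1/(8.314×348) = 4.26 mol.
Adiabatic: TV^(γ−1) = const ⇒ T₂ = 348×(0.439)^0.400 = 250 K; PV^γ = const ⇒ P₂ = 105 kPa.
For an ideal gas ΔU = nCvΔT with Cv = (5/2)R = 20.8 J/(mol·K).
ΔU = 4.26×20.8×(250−348) = -8650 J.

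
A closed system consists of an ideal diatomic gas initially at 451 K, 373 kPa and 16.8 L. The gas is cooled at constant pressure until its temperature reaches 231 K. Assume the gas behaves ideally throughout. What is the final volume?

Isobaric: P stays 373 kPa; V/T = const ⇒ T₂ = 231 K, V₂ = 8.60 L.

8.60 L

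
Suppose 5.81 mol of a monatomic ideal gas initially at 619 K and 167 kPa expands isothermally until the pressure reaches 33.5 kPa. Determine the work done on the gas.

-48000 J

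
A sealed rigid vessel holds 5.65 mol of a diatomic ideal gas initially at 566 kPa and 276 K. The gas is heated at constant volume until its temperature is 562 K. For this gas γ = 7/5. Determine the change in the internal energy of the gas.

V₁ = nRT₁/P₁ = 5.65×8.314×276/566 = 22.9 L.
Isochoric: V stays 22.9 L; P/T = const ⇒ T₂ = 562 K, P₂ = 1150 kPa.
For an ideal gas ΔU = nCvΔT with Cv = (5/2)R = 20.8 J/(mol·K).
ΔU = 5.65×20.8×(562−276) = 33600 J.

33600 J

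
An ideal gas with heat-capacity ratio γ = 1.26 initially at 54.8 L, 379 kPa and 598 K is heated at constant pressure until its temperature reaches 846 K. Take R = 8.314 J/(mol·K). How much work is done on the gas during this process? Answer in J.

-8610 J

n = P₁V₁/(RT₁) = 379×54.8/(8.314×598) = 4.18 mol.
Isobaric: P stays 379 kPa; V/T = const ⇒ T₂ = 846 K, V₂ = 77.5 L.
W = PΔV = 379×(77.5−54.8) kPa·L = 8610 J.
Work done on the gas = −W_by = -8610 J.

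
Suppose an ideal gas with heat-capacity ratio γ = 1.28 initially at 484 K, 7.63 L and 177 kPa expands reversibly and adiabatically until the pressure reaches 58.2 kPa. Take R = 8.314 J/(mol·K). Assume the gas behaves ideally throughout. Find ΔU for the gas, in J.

n = P₁V₁/(RT₁) = 177×7.63/(8.314×484) = 0.336 mol.
Adiabatic: T₂/T₁ = (P₂/P₁)^((γ−1)/γ) ⇒ T₂ = 484×(0.329)^0.219 = 379 K; V₂ = 18.2 L.
For an ideal gas ΔU = nCvΔT with Cv = R/(γ−1) = 29.7 J/(mol·K).
ΔU = 0.336×29.7×(379−484) = -1040 J.

-1040 J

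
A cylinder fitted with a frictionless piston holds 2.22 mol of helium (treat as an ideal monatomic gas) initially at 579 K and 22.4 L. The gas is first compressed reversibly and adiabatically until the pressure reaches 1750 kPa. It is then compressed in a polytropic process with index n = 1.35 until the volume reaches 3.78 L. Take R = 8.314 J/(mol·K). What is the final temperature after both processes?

1380 K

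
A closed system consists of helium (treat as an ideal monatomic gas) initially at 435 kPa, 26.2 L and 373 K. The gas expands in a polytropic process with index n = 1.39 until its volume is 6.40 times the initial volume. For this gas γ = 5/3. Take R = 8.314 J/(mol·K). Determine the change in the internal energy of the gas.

-8810 J

n = P₁V₁/(RT₁) = 435×26.2/(8.314×373) = 3.68 mol.
Polytropic n=1.39: T₂ = T₁(V₁/V₂)^(n−1) = 373×(0.156)^0.39 = 181 K; P₂ = P₁(V₁/V₂)^n = 33.0 kPa.
For an ideal gas ΔU = nCvΔT with Cv = (3/2)R = 12.5 J/(mol·K).
ΔU = 3.68×12.5×(181−373) = -8810 J.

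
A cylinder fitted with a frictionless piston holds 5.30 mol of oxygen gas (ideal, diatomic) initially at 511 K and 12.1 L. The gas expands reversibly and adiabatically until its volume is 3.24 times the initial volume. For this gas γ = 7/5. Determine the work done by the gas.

P₁ = nRT₁/V₁ = 5.30×8.314×511/12.1 = 1860 kPa.
Adiabatic: TV^(γ−1) = const ⇒ T₂ = 511×(0.309)^0.400 = 319 K; PV^γ = const ⇒ P₂ = 359 kPa.
ΔU = nCvΔT = 5.30×20.8×(319−511) = -21100 J.
Q = 0 for an adiabatic process, so W = −ΔU = 21100 J.

21100 J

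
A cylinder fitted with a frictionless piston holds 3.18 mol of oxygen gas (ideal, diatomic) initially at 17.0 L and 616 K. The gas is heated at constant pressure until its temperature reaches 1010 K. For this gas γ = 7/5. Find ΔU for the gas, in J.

P₁ = nRT₁/V₁ = 3.18×8.314×616/17.0 = 958 kPa.
Isobaric: P stays 958 kPa; V/T = const ⇒ T₂ = 1010 K, V₂ = 27.9 L.
For an ideal gas ΔU = nCvΔT with Cv = (5/2)R = 20.8 J/(mol·K).
ΔU = 3.18×20.8×(1010−616) = 26000 J.

26000 J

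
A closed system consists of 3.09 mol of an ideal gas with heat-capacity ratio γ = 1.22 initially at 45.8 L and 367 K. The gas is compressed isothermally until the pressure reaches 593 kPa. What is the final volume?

15.9 L

P₁ = nRT₁/V₁ = 3.09×8.314×367/45.8 = 206 kPa.
Isothermal: T stays 367 K; PV = const ⇒ V₂ = 15.9 L, P₂ = 593 kPa.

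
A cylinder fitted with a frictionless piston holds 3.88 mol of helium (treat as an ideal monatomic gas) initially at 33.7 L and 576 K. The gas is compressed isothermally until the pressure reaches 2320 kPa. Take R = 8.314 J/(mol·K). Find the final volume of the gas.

8.01 L

P₁ = nRT₁/V₁ = 3.88×8.314×576/33.7 = 551 kPa.
Isothermal: T stays 576 K; PV = const ⇒ V₂ = 8.01 L, P₂ = 2320 kPa.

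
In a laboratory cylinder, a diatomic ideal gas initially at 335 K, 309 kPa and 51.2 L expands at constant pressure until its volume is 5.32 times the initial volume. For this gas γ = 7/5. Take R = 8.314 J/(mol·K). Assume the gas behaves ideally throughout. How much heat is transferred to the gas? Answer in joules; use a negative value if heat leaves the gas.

239000 J

n = P₁V₁/(RT₁) = 309×51.2/(8.314×335) = 5.68 mol.
Isobaric: P stays 309 kPa; V/T = const ⇒ T₂ = 1780 K, V₂ = 272 L.
W = PΔV = 309×(272−51.2) kPa·L = 68300 J.
ΔU = nCvΔT = 5.68×20.8×(1780−335) = 171000 J.
Q = ΔU + W = nCpΔT = 239000 J.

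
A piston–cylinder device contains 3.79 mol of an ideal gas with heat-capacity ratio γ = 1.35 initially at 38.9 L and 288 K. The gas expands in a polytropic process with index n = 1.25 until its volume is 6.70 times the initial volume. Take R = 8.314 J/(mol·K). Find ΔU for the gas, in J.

-9810 J

P₁ = nRT₁/V₁ = 3.79×8.314×288/38.9 = 233 kPa.
Polytropic n=1.25: T₂ = T₁(V₁/V₂)^(n−1) = 288×(0.149)^0.25 = 179 K; P₂ = P₁(V₁/V₂)^n = 21.6 kPa.
For an ideal gas ΔU = nCvΔT with Cv = R/(γ−1) = 23.8 J/(mol·K).
ΔU = 3.79×23.8×(179−288) = -9810 J.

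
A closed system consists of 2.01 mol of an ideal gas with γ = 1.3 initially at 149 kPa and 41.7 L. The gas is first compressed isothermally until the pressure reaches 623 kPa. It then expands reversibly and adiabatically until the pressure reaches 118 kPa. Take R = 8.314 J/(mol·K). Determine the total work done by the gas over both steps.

-2290 J

T₁ = P₁V₁/(nR) = 149×41.7/(2.01×8.314) = 372 K.
Step 1 — Isothermal: T stays 372 K; PV = const ⇒ V₂ = 9.97 L, P₂ = 623 kPa.
ΔU = 0 (ideal gas, T constant).
W = nRT ln(V₂/V₁) = 2.01×8.314×372×ln(0.239) = -8890 J.
Q = ΔU + W = -8890 J.
State after step 1: P = 623 kPa, V = 9.97 L, T = 372 K.
Step 2 — Adiabatic: T₂/T₁ = (P₂/P₁)^((γ−1)/γ) ⇒ T₂ = 372×(0.189)^0.231 = 253 K; V₂ = 35.9 L.
ΔU = nCvΔT = 2.01×27.7×(253−372) = -6600 J.
Q = 0 for an adiabatic process, so W = −ΔU = 6600 J.
Net over both steps: W = -2290 J, Q = -8890 J, ΔU = -6600 J.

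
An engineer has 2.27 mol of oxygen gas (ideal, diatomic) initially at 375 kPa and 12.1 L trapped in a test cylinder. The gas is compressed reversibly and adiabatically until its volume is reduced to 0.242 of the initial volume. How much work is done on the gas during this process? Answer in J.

T₁ = P₁V₁/(nR) = 375×12.1/(2.27×8.314) = 240 K.
Adiabatic: TV^(γ−1) = const ⇒ T₂ = 240×(4.13)^0.400 = 424 K; PV^γ = const ⇒ P₂ = 2730 kPa.
ΔU = nCvΔT = 2.27×20.8×(424−240) = 8670 J.
Q = 0 for an adiabatic process, so W = −ΔU = -8670 J.
Work done on the gas = −W_by = 8670 J.

8670 J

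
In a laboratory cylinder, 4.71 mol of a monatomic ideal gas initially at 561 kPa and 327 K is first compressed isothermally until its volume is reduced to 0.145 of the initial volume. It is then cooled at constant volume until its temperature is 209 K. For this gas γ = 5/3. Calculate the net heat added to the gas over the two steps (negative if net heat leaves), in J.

-31700 J

V₁ = nRT₁/P₁ = 4.71×8.314×327/561 = 22.8 L.
Step 1 — Isothermal: T stays 327 K; PV = const ⇒ V₂ = 3.31 L, P₂ = 3870 kPa.
ΔU = 0 (ideal gas, T constant).
W = nRT ln(V₂/V₁) = 4.71×8.314×327×ln(0.145) = -24700 J.
Q = ΔU + W = -24700 J.
State after step 1: P = 3870 kPa, V = 3.31 L, T = 327 K.
Step 2 — Isochoric: V stays 3.31 L; P/T = const ⇒ T₂ = 209 K, P₂ = 2470 kPa.
W = 0 (no volume change).
ΔU = nCvΔT = 4.71×12.5×(209−327) = -6930 J.
Q = ΔU = -6930 J.
Net over both steps: W = -24700 J, Q = -31700 J, ΔU = -6930 J.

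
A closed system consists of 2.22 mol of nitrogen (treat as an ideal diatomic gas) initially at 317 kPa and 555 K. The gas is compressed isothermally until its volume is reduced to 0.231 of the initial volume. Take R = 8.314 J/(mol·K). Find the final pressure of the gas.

1370 kPa

V₁ = nRT₁/P₁ = 2.22×8.314×555/317 = 32.3 L.
Isothermal: T stays 555 K; PV = const ⇒ V₂ = 7.46 L, P₂ = 1370 kPa.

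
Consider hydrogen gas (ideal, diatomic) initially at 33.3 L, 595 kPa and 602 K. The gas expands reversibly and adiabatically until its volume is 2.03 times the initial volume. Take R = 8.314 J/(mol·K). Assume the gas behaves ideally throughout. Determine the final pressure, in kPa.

Adiabatic: TV^(γ−1) = const ⇒ T₂ = 602×(0.493)^0.400 = 454 K; PV^γ = const ⇒ P₂ = 221 kPa.

221 kPa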